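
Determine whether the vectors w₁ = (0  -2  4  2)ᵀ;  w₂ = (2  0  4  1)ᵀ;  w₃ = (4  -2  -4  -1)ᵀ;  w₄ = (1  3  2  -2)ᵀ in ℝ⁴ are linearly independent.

linearly independent

Row-reduce the matrix whose columns are w₁, w₂, w₃, w₄.
The reduction yields 4 nonzero rows, so the rank is 4.
Since rank = 4 (the number of vectors), the set is linearly independent.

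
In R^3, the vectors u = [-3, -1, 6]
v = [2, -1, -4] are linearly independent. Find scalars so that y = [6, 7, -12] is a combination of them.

y = -4u - 3v

Solve the system with u, v as columns and y as the right-hand side.
Row-reducing the augmented matrix gives the unique coefficients (c₁, c₂) = (-4, -3).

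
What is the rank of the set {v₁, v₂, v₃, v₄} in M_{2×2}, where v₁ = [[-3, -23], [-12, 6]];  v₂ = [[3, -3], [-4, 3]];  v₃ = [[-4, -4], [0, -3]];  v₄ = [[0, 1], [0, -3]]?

rank 3

Represent each element by its coordinate vector in ℝ⁴.
Put the 4×4 matrix [v₁|v₂|v₃|v₄] into echelon form.
Reduction leaves 3 leading entries, giving rank 3.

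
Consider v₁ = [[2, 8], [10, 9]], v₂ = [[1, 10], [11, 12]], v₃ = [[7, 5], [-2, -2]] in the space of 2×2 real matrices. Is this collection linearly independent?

Write each element as a coordinate vector in ℝ⁴ using {E₁₁, E₁₂, E₂₁, E₂₂}.
Row-reduce the matrix whose columns are v₁, v₂, v₃.
The reduction yields 3 nonzero rows, so the rank is 3.
Since rank = 3 (the number of vectors), the set is linearly independent.

linearly independent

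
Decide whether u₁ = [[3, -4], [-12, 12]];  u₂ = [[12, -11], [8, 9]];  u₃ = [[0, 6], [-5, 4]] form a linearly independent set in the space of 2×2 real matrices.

Write each element as a coordinate vector in ℝ⁴ using {E₁₁, E₁₂, E₂₁, E₂₂}.
Row-reduce the matrix whose columns are u₁, u₂, u₃.
The reduction yields 3 nonzero rows, so the rank is 3.
Since rank = 3 (the number of vectors), the set is linearly independent.

linearly independent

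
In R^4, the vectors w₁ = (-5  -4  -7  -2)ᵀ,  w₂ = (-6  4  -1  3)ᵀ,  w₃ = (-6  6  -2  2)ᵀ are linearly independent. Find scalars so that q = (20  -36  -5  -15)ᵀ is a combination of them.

Since w₁, w₂, w₃ are independent, the coefficients expressing q are uniquely determined by a linear system.
Row-reducing the augmented matrix gives the unique coefficients (α₁, α₂, α₃) = (2, -1, -4).

q = 2w₁ - w₂ - 4w₃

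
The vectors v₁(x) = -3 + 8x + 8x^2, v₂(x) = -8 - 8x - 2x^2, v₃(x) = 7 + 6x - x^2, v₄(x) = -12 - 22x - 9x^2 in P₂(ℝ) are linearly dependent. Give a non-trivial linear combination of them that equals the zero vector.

v₁ - v₂ + v₃ + v₄ = 0

Write each element as a vector in ℝ³ using {1, x, x^2}.
Row-reduce the matrix with v₁, v₂, v₃, v₄ as columns; the null space gives the coefficients.
One solution (up to scaling) is (1, -1, 1, 1).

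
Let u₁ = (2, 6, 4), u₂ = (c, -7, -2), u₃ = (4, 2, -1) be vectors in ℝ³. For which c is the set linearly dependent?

c = -43/7

Place the vectors as rows of a 3×3 matrix; dependence ⇔ determinant zero.
The determinant works out to 14*c + 86.
Solving 14*c + 86 = 0 yields c = -43/7.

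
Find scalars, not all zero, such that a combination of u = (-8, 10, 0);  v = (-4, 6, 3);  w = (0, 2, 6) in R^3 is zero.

u - 2v + w = 0

Write the vectors as columns of a matrix and find a nonzero vector in its null space.
A generator of the null space is (1, -2, 1).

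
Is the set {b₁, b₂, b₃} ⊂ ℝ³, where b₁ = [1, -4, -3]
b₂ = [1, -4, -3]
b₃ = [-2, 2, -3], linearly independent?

Two of the vectors are equal, giving an immediate dependence.

linearly dependent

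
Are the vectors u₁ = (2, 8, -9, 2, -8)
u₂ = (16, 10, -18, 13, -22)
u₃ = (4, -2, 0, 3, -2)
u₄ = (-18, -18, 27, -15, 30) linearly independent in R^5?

linearly dependent

Row-reduce the matrix whose columns are u₁, u₂, u₃, u₄.
The reduction yields 2 nonzero rows, so the rank is 2.
Since rank 2 < 4, the set is linearly dependent.
Indeed 2u₁ - u₂ + 3u₃ = 0.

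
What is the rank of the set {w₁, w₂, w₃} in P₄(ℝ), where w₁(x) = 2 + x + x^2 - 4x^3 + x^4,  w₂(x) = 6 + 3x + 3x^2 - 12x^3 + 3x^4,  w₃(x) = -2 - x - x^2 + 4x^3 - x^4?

Use coordinates relative to {1, x, …, x^4}.
Form the matrix with w₁, w₂, w₃ as columns and reduce.
Reduction leaves 1 leading entry, giving rank 1.

rank 1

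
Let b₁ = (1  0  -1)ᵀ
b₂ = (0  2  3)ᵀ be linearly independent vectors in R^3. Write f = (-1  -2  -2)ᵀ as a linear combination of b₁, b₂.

f = -b₁ - b₂

Set up the augmented matrix [b₁ | b₂ | f] and row-reduce.
Back-substitution yields (c₁, c₂) = (-1, -1).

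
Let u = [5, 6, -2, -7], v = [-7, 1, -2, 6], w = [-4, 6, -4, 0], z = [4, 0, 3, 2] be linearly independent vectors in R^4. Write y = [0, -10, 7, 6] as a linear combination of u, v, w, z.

Since u, v, w, z are independent, the coefficients expressing y are uniquely determined by a linear system.
Back-substitution yields (a₁, …, a₄) = (-4, -4, 3, 1).

y = -4u - 4v + 3w + z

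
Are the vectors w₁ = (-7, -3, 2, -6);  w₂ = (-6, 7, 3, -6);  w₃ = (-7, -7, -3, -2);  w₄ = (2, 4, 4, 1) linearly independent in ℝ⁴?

Place the vectors as rows of a 4×4 matrix and reduce to echelon form.
The reduction yields 4 nonzero rows, so the rank is 4.
Since rank = 4 (the number of vectors), the set is linearly independent.

linearly independent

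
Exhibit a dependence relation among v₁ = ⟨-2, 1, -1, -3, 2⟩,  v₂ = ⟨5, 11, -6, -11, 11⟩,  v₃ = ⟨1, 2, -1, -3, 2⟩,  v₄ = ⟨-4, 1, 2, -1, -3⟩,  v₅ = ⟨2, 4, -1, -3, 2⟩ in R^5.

2v₁ - v₂ - v₃ - v₄ + 3v₅ = 0

Write the vectors as columns of a matrix and find a nonzero vector in its null space.
A generator of the null space is (2, -1, -1, -1, 3).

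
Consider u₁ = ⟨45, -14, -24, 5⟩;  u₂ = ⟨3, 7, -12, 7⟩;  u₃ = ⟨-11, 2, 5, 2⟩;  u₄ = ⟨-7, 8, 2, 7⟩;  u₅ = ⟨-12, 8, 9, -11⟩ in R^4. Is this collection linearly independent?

linearly dependent

There are 5 vectors in a 4-dimensional space, so they cannot be linearly independent.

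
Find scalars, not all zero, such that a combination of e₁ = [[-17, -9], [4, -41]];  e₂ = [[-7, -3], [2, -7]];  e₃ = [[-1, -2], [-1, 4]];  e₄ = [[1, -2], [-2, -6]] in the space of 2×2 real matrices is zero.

e₁ - 3e₂ + 2e₃ - 2e₄ = 0

Take coordinates with respect to {E₁₁, E₁₂, E₂₁, E₂₂}.
Row-reduce the matrix with e₁, e₂, e₃, e₄ as columns; the null space gives the coefficients.
A generator of the null space is (1, -3, 2, -2).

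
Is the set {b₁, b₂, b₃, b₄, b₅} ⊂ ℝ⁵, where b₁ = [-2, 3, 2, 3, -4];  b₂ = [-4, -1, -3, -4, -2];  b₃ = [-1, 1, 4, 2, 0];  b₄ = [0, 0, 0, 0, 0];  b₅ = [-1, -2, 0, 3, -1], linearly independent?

linearly dependent

One of the vectors is the zero vector, so the set is linearly dependent.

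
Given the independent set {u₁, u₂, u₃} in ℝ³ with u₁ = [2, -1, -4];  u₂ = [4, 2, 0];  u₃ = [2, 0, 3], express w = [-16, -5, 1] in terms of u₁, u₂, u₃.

w = -u₁ - 3u₂ - u₃

Write w = a₁u₁ + … + a₃u₃ and equate components.
Back-substitution yields (a₁, a₂, a₃) = (-1, -3, -1).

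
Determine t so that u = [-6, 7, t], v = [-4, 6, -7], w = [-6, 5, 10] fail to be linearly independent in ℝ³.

t = -1/4

The vectors are dependent exactly when the determinant of the matrix with rows u, v, w vanishes.
Expanding, det = 16*t + 4.
This vanishes exactly when t = -1/4.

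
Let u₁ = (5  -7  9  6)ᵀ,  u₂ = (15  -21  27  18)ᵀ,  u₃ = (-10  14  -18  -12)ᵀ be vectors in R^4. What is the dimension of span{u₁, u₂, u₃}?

dim = 1

Put the 4×3 matrix [u₁|u₂|u₃] into echelon form.
Reduction leaves 1 leading entry, giving rank 1.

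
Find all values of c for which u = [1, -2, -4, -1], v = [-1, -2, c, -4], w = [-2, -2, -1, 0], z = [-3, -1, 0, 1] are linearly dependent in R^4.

The set is linearly dependent precisely when det[u; v; w; z] = 0.
Cofactor expansion gives det = 2*c - 29.
Setting this to zero gives c = 29/2.

c = 29/2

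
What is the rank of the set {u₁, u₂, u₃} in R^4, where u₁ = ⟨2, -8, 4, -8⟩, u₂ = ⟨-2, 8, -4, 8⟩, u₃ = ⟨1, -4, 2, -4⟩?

Form the matrix with u₁, u₂, u₃ as columns and reduce.
Exactly 1 pivot survives; hence the rank is 1.

rank 1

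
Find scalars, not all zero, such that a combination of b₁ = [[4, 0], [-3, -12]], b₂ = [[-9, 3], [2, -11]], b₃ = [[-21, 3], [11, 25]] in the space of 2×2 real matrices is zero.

Write each element as a vector in ℝ⁴ using {E₁₁, E₁₂, E₂₁, E₂₂}.
Row-reduce the matrix with b₁, b₂, b₃ as columns; the null space gives the coefficients.
One solution (up to scaling) is (3, -1, 1).

3b₁ - b₂ + b₃ = 0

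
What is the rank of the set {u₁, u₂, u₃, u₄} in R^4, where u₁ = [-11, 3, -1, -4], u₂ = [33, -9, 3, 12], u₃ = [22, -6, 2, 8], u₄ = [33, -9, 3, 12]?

Form the matrix with u₁, u₂, u₃, u₄ as columns and reduce.
There is 1 pivot column, so rank = 1.

rank 1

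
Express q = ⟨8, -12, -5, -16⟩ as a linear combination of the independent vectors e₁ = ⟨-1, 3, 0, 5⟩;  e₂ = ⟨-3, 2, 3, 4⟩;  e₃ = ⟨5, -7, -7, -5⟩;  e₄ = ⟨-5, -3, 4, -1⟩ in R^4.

q = -4e₁ + 2e₂ + e₃ - e₄

Solve the system with e₁, e₂, e₃, e₄ as columns and q as the right-hand side.
The system has the unique solution (c₁, …, c₄) = (-4, 2, 1, -1).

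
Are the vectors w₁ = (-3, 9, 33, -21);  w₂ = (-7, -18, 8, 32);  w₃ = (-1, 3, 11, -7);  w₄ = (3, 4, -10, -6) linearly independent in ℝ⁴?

One vector is a scalar multiple of another, so the set is dependent.

linearly dependent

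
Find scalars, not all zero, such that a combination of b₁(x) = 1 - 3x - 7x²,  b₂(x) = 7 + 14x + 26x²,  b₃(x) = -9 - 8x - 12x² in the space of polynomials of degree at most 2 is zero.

2b₁ + b₂ + b₃ = 0

Write each element as a vector in ℝ³ using {1, x, x²}.
Row-reduce the matrix with b₁, b₂, b₃ as columns; the null space gives the coefficients.
A generator of the null space is (2, 1, 1).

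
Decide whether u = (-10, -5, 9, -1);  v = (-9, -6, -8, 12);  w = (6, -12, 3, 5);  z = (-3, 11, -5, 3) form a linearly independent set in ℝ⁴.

The matrix [u|v|w|z] has determinant 16394.
A nonzero determinant means the columns are linearly independent.

linearly independent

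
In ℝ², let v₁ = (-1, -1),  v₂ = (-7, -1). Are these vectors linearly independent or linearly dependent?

linearly independent

The matrix [v₁|v₂] has determinant -6.
A nonzero determinant means the columns are linearly independent.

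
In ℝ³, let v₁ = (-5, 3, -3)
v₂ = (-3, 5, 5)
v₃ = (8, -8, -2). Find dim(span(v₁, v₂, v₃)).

Form the matrix with v₁, v₂, v₃ as columns and reduce.
Exactly 2 pivots survive; hence the rank is 2.

2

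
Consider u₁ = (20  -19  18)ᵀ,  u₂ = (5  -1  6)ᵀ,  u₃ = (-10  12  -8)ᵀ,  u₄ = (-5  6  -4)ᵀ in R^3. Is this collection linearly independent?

There are 4 vectors in a 3-dimensional space, so they cannot be linearly independent.

linearly dependent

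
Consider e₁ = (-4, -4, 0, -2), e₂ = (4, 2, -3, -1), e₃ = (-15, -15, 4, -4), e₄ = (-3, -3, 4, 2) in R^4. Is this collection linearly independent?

linearly dependent

Row-reduce the matrix whose columns are e₁, e₂, e₃, e₄.
The reduction yields 3 nonzero rows, so the rank is 3.
Since rank 3 < 4, the set is linearly dependent.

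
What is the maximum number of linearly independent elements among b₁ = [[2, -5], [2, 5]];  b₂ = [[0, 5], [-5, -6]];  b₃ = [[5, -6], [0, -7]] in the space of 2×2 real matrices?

Represent each element by its coordinate vector in ℝ⁴.
Form the matrix with b₁, b₂, b₃ as columns and reduce.
Reduction leaves 3 leading entries, giving rank 3.

3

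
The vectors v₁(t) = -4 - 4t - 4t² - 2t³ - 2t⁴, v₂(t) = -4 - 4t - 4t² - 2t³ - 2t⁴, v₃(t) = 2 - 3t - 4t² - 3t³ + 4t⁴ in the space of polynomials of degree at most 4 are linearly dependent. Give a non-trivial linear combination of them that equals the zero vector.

Take coordinates with respect to {1, t, …, t⁴}.
Set up α₁v₁ + … + α₃v₃ = 0 and solve the homogeneous system.
One solution (up to scaling) is (1, -1, 0).

v₁ - v₂ = 0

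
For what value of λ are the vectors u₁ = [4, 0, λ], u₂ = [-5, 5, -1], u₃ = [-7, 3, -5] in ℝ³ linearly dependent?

The set is linearly dependent precisely when det[u₁; u₂; u₃] = 0.
Cofactor expansion gives det = 20*λ - 88.
Solving 20*λ - 88 = 0 yields λ = 22/5.

λ = 22/5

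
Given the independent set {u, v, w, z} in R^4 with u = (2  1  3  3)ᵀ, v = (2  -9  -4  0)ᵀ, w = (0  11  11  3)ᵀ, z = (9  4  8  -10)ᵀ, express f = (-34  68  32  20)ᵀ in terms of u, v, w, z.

Since u, v, w, z are independent, the coefficients expressing f are uniquely determined by a linear system.
The system has the unique solution (a₁, …, a₄) = (-4, -4, 4, -2).

f = -4u - 4v + 4w - 2z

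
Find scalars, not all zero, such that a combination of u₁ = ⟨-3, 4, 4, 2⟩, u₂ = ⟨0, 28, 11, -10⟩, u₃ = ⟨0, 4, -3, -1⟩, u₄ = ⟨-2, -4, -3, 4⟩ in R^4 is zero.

Row-reduce the matrix with u₁, u₂, u₃, u₄ as columns; the null space gives the coefficients.
A generator of the null space is (2, -1, 2, -3).

2u₁ - u₂ + 2u₃ - 3u₄ = 0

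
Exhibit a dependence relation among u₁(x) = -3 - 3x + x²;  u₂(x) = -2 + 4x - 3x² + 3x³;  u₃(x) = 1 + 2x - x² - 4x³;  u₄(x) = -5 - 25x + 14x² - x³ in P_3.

Pass to coordinate vectors relative to the basis {1, x, …, x³}.
Row-reduce the matrix with u₁, u₂, u₃, u₄ as columns; the null space gives the coefficients.
One solution (up to scaling) is (3, -3, -2, -1).

3u₁ - 3u₂ - 2u₃ - u₄ = 0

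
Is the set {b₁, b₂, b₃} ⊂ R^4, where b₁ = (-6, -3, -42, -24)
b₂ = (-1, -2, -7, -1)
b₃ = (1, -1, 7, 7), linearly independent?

linearly dependent

Row-reduce the matrix whose columns are b₁, b₂, b₃.
The reduction yields 2 nonzero rows, so the rank is 2.
Since rank 2 < 3, the set is linearly dependent.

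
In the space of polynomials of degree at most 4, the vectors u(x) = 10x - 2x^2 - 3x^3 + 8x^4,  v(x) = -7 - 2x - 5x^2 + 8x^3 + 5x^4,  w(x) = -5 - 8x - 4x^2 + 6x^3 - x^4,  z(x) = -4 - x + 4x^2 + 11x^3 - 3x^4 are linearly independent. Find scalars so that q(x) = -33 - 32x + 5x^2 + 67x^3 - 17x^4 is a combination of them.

q = -u + v + 2w + 4z

Identify each element with its coordinate vector in ℝ⁵ via {1, x, …, x^4}.
Write q = c₁u + … + c₄z and equate components.
Back-substitution yields (c₁, …, c₄) = (-1, 1, 2, 4).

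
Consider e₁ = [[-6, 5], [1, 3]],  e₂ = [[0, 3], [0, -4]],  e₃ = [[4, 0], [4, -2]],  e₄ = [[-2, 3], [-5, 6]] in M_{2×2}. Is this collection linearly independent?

Write each element as a coordinate vector in ℝ⁴ using {E₁₁, E₁₂, E₂₁, E₂₂}.
The matrix [e₁|e₂|e₃|e₄] has determinant -996.
A nonzero determinant means the columns are linearly independent.

linearly independent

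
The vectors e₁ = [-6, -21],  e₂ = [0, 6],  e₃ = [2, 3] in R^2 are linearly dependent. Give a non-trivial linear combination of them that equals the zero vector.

Row-reduce the matrix with e₁, e₂, e₃ as columns; the null space gives the coefficients.
One solution (up to scaling) is (1, 2, 3).

e₁ + 2e₂ + 3e₃ = 0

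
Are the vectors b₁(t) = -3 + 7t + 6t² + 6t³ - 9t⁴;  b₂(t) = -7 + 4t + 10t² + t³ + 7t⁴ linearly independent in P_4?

linearly independent

Write each element as a coordinate vector in ℝ⁵ using {1, t, …, t⁴}.
Row-reduce the matrix whose columns are b₁, b₂.
The reduction yields 2 nonzero rows, so the rank is 2.
Since rank = 2 (the number of vectors), the set is linearly independent.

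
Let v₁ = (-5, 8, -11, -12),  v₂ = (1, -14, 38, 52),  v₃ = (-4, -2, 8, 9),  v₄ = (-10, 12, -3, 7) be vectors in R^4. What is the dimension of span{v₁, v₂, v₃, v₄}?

dim = 3

Apply Gaussian elimination to the matrix whose rows are v₁, v₂, v₃, v₄.
There are 3 pivot columns, so rank = 3.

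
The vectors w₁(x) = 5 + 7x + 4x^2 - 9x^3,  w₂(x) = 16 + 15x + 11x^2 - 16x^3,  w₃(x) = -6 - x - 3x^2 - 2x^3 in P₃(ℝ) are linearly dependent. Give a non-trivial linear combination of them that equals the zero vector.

Write each element as a vector in ℝ⁴ using {1, x, …, x^3}.
Row-reduce the matrix with w₁, w₂, w₃ as columns; the null space gives the coefficients.
A generator of the null space is (2, -1, -1).

2w₁ - w₂ - w₃ = 0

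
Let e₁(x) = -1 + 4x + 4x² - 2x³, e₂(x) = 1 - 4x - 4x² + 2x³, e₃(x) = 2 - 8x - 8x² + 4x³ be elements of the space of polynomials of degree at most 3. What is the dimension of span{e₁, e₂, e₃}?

1

Use coordinates relative to {1, x, …, x³}.
Put the 4×3 matrix [e₁|e₂|e₃] into echelon form.
The echelon form has 1 nonzero row, so the rank is 1.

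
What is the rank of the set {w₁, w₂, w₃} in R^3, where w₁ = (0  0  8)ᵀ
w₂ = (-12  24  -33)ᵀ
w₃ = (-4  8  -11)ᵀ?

Apply Gaussian elimination to the matrix whose rows are w₁, w₂, w₃.
There are 2 pivot columns, so rank = 2.

2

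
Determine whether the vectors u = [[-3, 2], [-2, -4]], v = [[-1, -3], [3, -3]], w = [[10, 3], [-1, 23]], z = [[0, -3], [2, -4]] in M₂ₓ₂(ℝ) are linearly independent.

linearly dependent

Take coordinates with respect to the standard basis {E₁₁, E₁₂, E₂₁, E₂₂}.
Row-reduce the matrix whose columns are u, v, w, z.
The reduction yields 3 nonzero rows, so the rank is 3.
Since rank 3 < 4, the set is linearly dependent.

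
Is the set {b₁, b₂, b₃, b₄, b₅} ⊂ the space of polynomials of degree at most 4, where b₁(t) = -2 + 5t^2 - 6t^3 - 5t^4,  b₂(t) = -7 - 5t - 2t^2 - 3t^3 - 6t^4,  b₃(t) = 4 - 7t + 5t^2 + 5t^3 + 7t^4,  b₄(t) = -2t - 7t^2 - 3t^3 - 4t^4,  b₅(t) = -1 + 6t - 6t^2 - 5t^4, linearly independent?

Take coordinates with respect to the standard basis {1, t, …, t^4}.
The matrix [b₁|b₂|b₃|b₄|b₅] has determinant 13697.
A nonzero determinant means the columns are linearly independent.

linearly independent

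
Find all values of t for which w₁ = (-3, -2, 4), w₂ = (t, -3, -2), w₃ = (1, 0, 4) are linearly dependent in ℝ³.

t = -13/2

Dependence holds iff the 3×3 matrix [w₁ w₂ w₃] is singular.
Expanding, det = 8*t + 52.
This vanishes exactly when t = -13/2.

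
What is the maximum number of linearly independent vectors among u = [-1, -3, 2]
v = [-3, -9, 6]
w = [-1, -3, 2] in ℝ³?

1

Row-reduce the 3×3 matrix with these as rows.
There is 1 pivot column, so rank = 1.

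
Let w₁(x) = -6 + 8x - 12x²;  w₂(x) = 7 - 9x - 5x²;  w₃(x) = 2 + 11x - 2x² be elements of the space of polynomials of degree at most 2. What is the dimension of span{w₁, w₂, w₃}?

dim = 3

Represent each element by its coordinate vector in ℝ³.
Row-reduce the 3×3 matrix with these as rows.
There are 3 pivot columns, so rank = 3.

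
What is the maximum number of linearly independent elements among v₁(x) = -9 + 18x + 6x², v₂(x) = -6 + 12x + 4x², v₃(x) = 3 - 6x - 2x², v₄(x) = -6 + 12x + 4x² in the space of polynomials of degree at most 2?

1

Represent each element by its coordinate vector in ℝ³.
Row-reduce the 4×3 matrix with these as rows.
The echelon form has 1 nonzero row, so the rank is 1.
(With 4 elements in a 3-dimensional space the rank is at most 3.)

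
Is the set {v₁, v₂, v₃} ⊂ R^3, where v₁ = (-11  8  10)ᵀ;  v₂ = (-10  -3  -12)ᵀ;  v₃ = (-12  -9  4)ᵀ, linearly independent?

The matrix [v₁|v₂|v₃] has determinant 3332.
A nonzero determinant means the columns are linearly independent.

linearly independent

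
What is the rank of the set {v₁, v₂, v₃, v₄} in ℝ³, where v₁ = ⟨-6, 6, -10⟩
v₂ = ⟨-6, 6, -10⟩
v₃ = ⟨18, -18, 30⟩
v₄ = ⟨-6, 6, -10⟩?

1

Row-reduce the 4×3 matrix with these as rows.
The echelon form has 1 nonzero row, so the rank is 1.
(With 4 elements in a 3-dimensional space the rank is at most 3.)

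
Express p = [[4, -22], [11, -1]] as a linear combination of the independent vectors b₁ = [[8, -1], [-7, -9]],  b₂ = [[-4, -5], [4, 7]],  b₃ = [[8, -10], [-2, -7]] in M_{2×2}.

Take coordinate vectors relative to {E₁₁, E₁₂, E₂₁, E₂₂}.
Since b₁, b₂, b₃ are independent, the coefficients expressing p are uniquely determined by a linear system.
Row-reducing the augmented matrix gives the unique coefficients (c₁, c₂, c₃) = (-3, -1, 3).

p = -3b₁ - b₂ + 3b₃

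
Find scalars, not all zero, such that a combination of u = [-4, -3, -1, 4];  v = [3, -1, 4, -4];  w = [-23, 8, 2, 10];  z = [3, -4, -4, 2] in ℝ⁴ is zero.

2u - 2v - w - 3z = 0

Row-reduce the matrix with u, v, w, z as columns; the null space gives the coefficients.
A generator of the null space is (2, -2, -1, -3).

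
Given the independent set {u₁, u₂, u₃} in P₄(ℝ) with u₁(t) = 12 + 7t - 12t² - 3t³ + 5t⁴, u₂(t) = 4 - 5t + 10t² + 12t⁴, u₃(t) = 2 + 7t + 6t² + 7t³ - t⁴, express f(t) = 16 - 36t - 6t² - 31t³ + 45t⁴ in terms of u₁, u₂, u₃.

Take coordinate vectors relative to {1, t, …, t⁴}.
Set up the augmented matrix [u₁ | u₂ | u₃ | f] and row-reduce.
The system has the unique solution (a₁, a₂, a₃) = (1, 3, -4).

f = u₁ + 3u₂ - 4u₃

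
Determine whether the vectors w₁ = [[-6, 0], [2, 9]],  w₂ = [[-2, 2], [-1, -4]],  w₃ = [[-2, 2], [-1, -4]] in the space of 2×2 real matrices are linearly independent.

Take coordinates with respect to the standard basis {E₁₁, E₁₂, E₂₁, E₂₂}.
Two of the vectors are equal, giving an immediate dependence.

linearly dependent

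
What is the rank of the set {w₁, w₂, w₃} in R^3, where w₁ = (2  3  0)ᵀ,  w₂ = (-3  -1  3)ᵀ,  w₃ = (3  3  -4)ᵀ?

rank 3

Row-reduce the 3×3 matrix with these as rows.
The echelon form has 3 nonzero rows, so the rank is 3.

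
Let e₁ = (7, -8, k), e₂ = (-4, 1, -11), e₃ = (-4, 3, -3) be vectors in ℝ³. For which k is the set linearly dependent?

Place the vectors as rows of a 3×3 matrix; dependence ⇔ determinant zero.
Expanding, det = -8*k - 46.
Setting this to zero gives k = -23/4.

k = -23/4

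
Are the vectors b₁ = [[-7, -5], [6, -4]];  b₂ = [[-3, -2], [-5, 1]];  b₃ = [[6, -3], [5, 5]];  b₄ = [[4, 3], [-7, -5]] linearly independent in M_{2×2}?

linearly independent

Take coordinates with respect to the standard basis {E₁₁, E₁₂, E₂₁, E₂₂}.
Row-reduce the matrix whose columns are b₁, b₂, b₃, b₄.
The reduction yields 4 nonzero rows, so the rank is 4.
Since rank = 4 (the number of vectors), the set is linearly independent.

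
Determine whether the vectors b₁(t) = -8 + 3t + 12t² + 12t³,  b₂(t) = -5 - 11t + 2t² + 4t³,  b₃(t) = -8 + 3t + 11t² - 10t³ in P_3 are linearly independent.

linearly independent

Take coordinates with respect to the standard basis {1, t, …, t³}.
Place the vectors as rows of a 3×4 matrix and reduce to echelon form.
The reduction yields 3 nonzero rows, so the rank is 3.
Since rank = 3 (the number of vectors), the set is linearly independent.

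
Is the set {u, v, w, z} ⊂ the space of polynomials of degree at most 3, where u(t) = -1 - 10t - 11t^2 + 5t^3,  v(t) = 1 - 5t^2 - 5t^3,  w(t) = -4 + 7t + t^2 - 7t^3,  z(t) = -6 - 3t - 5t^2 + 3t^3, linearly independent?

Write each element as a coordinate vector in ℝ⁴ using {1, t, …, t^3}.
Row-reduce the matrix whose columns are u, v, w, z.
The reduction yields 3 nonzero rows, so the rank is 3.
Since rank 3 < 4, the set is linearly dependent.

linearly dependent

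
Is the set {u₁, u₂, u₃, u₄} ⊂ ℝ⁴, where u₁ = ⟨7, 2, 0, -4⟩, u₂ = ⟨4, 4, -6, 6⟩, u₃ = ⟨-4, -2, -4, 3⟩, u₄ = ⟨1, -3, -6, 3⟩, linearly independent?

linearly independent

The matrix [u₁|u₂|u₃|u₄] has determinant -694.
A nonzero determinant means the columns are linearly independent.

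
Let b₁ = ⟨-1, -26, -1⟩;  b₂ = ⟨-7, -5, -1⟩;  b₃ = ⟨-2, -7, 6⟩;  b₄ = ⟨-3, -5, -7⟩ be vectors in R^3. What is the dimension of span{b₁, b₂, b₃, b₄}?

Form the matrix with b₁, b₂, b₃, b₄ as columns and reduce.
There are 3 pivot columns, so rank = 3.
(With 4 elements in a 3-dimensional space the rank is at most 3.)

3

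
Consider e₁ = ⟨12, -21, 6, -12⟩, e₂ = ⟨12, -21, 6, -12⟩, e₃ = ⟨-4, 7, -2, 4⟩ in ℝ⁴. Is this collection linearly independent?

One vector is a scalar multiple of another, so the set is dependent.

linearly dependent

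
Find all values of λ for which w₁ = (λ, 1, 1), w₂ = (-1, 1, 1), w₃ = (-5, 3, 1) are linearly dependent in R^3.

The set is linearly dependent precisely when det[w₁; w₂; w₃] = 0.
The determinant works out to -2*λ - 2.
Solving -2*λ - 2 = 0 yields λ = -1.

λ = -1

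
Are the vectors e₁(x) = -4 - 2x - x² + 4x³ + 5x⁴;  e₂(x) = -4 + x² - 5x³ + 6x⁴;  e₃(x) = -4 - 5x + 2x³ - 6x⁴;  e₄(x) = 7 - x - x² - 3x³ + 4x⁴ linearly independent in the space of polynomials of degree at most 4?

linearly independent

Take coordinates with respect to the standard basis {1, x, …, x⁴}.
Place the vectors as rows of a 4×5 matrix and reduce to echelon form.
The reduction yields 4 nonzero rows, so the rank is 4.
Since rank = 4 (the number of vectors), the set is linearly independent.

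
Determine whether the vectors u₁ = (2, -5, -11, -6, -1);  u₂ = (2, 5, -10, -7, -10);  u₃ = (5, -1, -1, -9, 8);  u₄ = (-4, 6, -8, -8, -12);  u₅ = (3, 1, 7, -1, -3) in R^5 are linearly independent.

linearly independent

The matrix [u₁|u₂|u₃|u₄|u₅] has determinant 67830.
A nonzero determinant means the columns are linearly independent.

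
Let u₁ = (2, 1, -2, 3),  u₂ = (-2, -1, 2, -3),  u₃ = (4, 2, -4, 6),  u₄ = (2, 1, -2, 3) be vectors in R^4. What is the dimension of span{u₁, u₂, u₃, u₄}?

dim = 1

Apply Gaussian elimination to the matrix whose rows are u₁, u₂, u₃, u₄.
The echelon form has 1 nonzero row, so the rank is 1.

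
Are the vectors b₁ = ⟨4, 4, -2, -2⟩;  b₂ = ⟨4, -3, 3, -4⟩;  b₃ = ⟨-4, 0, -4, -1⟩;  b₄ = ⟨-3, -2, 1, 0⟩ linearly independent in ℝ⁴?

Form the 4×4 matrix with these as columns; its determinant is -182.
A nonzero determinant means the columns are linearly independent.

linearly independent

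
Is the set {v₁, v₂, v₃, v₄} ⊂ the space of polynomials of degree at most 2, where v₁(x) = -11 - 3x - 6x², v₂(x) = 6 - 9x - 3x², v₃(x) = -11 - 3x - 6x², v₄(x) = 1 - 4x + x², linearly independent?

Write each element as a coordinate vector in ℝ³ using {1, x, x²}.
There are 4 vectors in a 3-dimensional space, so they cannot be linearly independent.

linearly dependent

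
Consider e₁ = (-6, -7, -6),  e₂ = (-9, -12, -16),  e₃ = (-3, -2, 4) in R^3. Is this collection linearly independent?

The matrix [e₁|e₂|e₃] has determinant 0.
A zero determinant means the columns are linearly dependent.

linearly dependent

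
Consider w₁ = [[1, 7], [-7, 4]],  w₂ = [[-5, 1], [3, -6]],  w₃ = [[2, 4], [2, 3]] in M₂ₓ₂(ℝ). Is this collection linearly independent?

linearly independent

Write each element as a coordinate vector in ℝ⁴ using {E₁₁, E₁₂, E₂₁, E₂₂}.
Row-reduce the matrix whose columns are w₁, w₂, w₃.
The reduction yields 3 nonzero rows, so the rank is 3.
Since rank = 3 (the number of vectors), the set is linearly independent.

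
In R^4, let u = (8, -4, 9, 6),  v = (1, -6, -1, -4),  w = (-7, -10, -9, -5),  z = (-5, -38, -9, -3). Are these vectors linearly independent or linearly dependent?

Place the vectors as rows of a 4×4 matrix and reduce to echelon form.
The reduction yields 3 nonzero rows, so the rank is 3.
Since rank 3 < 4, the set is linearly dependent.

linearly dependent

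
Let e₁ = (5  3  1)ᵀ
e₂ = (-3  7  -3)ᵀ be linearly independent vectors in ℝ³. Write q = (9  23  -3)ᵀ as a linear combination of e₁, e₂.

q = 3e₁ + 2e₂

Set up the augmented matrix [e₁ | e₂ | q] and row-reduce.
The system has the unique solution (α₁, α₂) = (3, 2).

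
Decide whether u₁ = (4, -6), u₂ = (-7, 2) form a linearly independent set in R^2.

Form the 2×2 matrix with these as columns; its determinant is -34.
A nonzero determinant means the columns are linearly independent.

linearly independent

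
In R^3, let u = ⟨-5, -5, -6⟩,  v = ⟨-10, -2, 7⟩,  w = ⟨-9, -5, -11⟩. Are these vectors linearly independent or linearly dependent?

Place the vectors as rows of a 3×3 matrix and reduce to echelon form.
The reduction yields 3 nonzero rows, so the rank is 3.
Since rank = 3 (the number of vectors), the set is linearly independent.

linearly independent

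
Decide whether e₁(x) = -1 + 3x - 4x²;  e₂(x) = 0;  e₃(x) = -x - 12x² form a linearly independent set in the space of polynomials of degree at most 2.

Write each element as a coordinate vector in ℝ³ using {1, x, x²}.
One of the vectors is the zero vector, so the set is linearly dependent.

linearly dependent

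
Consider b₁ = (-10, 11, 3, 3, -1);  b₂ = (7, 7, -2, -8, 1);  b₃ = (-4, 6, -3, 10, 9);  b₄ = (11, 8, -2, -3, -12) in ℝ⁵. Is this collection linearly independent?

linearly independent

Place the vectors as rows of a 4×5 matrix and reduce to echelon form.
The reduction yields 4 nonzero rows, so the rank is 4.
Since rank = 4 (the number of vectors), the set is linearly independent.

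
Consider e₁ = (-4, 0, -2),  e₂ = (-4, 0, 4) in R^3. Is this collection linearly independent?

linearly independent

Place the vectors as rows of a 2×3 matrix and reduce to echelon form.
The reduction yields 2 nonzero rows, so the rank is 2.
Since rank = 2 (the number of vectors), the set is linearly independent.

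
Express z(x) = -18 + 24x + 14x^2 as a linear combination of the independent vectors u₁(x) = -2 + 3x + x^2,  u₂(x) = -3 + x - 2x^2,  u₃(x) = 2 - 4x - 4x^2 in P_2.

Identify each element with its coordinate vector in ℝ³ via {1, x, x^2}.
Since u₁, u₂, u₃ are independent, the coefficients expressing z are uniquely determined by a linear system.
Row-reducing the augmented matrix gives the unique coefficients (α₁, α₂, α₃) = (2, 2, -4).

z = 2u₁ + 2u₂ - 4u₃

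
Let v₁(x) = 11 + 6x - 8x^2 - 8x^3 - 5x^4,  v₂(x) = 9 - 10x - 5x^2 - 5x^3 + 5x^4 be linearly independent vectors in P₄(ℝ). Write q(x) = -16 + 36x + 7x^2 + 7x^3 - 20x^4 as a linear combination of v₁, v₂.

q = v₁ - 3v₂

Identify each element with its coordinate vector in ℝ⁵ via {1, x, …, x^4}.
Solve the system with v₁, v₂ as columns and q as the right-hand side.
Row-reducing the augmented matrix gives the unique coefficients (α₁, α₂) = (1, -3).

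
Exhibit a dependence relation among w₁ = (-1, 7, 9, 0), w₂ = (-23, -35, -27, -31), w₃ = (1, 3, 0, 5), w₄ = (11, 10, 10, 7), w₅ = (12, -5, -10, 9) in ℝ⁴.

3w₁ + w₂ + 3w₃ + w₄ + w₅ = 0

Row-reduce the matrix with w₁, w₂, w₃, w₄, w₅ as columns; the null space gives the coefficients.
The free variable yields coefficients (3, 1, 3, 1, 1) (any nonzero multiple also works).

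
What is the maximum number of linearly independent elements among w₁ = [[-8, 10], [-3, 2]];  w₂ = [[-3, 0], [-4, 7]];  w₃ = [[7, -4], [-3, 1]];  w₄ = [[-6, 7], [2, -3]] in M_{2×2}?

3

Pass to coordinate vectors with respect to the basis {E₁₁, E₁₂, E₂₁, E₂₂}.
Put the 4×4 matrix [w₁|w₂|w₃|w₄] into echelon form.
The echelon form has 3 nonzero rows, so the rank is 3.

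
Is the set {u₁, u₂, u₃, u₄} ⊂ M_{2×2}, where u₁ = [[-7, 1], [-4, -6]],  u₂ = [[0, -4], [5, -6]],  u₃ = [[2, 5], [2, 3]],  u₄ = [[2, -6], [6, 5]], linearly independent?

linearly independent

Take coordinates with respect to the standard basis {E₁₁, E₁₂, E₂₁, E₂₂}.
Row-reduce the matrix whose columns are u₁, u₂, u₃, u₄.
The reduction yields 4 nonzero rows, so the rank is 4.
Since rank = 4 (the number of vectors), the set is linearly independent.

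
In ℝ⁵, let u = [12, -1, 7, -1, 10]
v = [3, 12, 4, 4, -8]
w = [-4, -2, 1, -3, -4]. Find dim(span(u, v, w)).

3

Row-reduce the 3×5 matrix with these as rows.
There are 3 pivot columns, so rank = 3.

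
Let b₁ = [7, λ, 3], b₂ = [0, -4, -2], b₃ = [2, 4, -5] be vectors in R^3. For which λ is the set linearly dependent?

Dependence holds iff the 3×3 matrix [b₁ b₂ b₃] is singular.
Expanding, det = 220 - 4*λ.
This vanishes exactly when λ = 55.

λ = 55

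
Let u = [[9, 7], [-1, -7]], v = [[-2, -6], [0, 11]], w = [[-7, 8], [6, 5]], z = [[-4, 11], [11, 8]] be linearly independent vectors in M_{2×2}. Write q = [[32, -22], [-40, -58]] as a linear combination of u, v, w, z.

Identify each element with its coordinate vector in ℝ⁴ via {E₁₁, E₁₂, E₂₁, E₂₂}.
Set up the augmented matrix [u | v | w | z | q] and row-reduce.
The system has the unique solution (α₁, …, α₄) = (1, -2, -1, -3).

q = u - 2v - w - 3z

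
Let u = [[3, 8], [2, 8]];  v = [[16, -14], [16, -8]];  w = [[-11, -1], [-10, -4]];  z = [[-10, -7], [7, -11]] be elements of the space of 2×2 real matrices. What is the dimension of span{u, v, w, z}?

3

Represent each element by its coordinate vector in ℝ⁴.
Form the matrix with u, v, w, z as columns and reduce.
Reduction leaves 3 leading entries, giving rank 3.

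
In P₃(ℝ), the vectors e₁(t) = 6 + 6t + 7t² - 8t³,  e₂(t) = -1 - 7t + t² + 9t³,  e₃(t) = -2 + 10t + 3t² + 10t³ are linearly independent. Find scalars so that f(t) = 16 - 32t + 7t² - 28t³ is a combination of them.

f = 2e₁ + 2e₂ - 3e₃

Take coordinate vectors relative to {1, t, …, t³}.
Write f = c₁e₁ + … + c₃e₃ and equate components.
Row-reducing the augmented matrix gives the unique coefficients (c₁, c₂, c₃) = (2, 2, -3).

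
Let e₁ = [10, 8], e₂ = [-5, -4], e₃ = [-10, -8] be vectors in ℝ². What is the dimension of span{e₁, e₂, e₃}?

1

Row-reduce the 3×2 matrix with these as rows.
There is 1 pivot column, so rank = 1.
(With 3 elements in a 2-dimensional space the rank is at most 2.)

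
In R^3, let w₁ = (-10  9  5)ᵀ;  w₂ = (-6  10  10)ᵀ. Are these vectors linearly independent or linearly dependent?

linearly independent

Place the vectors as rows of a 2×3 matrix and reduce to echelon form.
The reduction yields 2 nonzero rows, so the rank is 2.
Since rank = 2 (the number of vectors), the set is linearly independent.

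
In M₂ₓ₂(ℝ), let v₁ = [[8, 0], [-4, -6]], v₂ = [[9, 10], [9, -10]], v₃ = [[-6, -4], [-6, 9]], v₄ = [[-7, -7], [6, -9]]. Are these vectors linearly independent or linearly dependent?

linearly independent

Write each element as a coordinate vector in ℝ⁴ using {E₁₁, E₁₂, E₂₁, E₂₂}.
The matrix [v₁|v₂|v₃|v₄] has determinant 1700.
A nonzero determinant means the columns are linearly independent.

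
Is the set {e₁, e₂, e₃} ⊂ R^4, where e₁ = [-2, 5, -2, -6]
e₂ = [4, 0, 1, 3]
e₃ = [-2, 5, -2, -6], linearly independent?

Row-reduce the matrix whose columns are e₁, e₂, e₃.
The reduction yields 2 nonzero rows, so the rank is 2.
Since rank 2 < 3, the set is linearly dependent.

linearly dependent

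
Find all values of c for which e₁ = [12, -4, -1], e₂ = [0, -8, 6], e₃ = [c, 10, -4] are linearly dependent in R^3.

The set is linearly dependent precisely when det[e₁; e₂; e₃] = 0.
The determinant works out to -32*c - 336.
Setting this to zero gives c = -21/2.

c = -21/2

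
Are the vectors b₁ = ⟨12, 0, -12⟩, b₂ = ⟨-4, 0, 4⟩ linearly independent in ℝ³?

linearly dependent

One vector is a scalar multiple of another, so the set is dependent.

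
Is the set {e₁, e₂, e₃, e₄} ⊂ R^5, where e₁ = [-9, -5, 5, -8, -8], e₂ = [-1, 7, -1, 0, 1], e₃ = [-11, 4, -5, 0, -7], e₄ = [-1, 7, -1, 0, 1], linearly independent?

linearly dependent

Two of the vectors are equal, giving an immediate dependence.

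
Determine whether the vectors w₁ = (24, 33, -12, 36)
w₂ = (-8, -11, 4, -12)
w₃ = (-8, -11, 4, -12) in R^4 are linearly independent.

Two of the vectors are equal, giving an immediate dependence.

linearly dependent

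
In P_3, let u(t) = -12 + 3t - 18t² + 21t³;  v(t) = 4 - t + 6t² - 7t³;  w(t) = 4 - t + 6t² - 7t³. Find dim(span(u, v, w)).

Pass to coordinate vectors with respect to the basis {1, t, …, t³}.
Apply Gaussian elimination to the matrix whose rows are u, v, w.
There is 1 pivot column, so rank = 1.

1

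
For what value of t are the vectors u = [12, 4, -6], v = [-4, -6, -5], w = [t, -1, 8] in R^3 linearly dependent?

t = -19/2

The set is linearly dependent precisely when det[u; v; w] = 0.
Cofactor expansion gives det = -56*t - 532.
This vanishes exactly when t = -19/2.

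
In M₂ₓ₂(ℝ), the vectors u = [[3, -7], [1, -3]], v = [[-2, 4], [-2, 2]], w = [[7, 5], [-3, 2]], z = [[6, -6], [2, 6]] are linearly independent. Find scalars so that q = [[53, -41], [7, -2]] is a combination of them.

Take coordinate vectors relative to {E₁₁, E₁₂, E₂₁, E₂₂}.
Set up the augmented matrix [u | v | w | z | q] and row-reduce.
Row-reducing the augmented matrix gives the unique coefficients (c₁, …, c₄) = (4, -4, 3, 2).

q = 4u - 4v + 3w + 2z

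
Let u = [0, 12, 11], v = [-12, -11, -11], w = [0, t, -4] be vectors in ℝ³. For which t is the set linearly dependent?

The vectors are dependent exactly when the determinant of the matrix with rows u, v, w vanishes.
Expanding, det = -132*t - 576.
Solving -132*t - 576 = 0 yields t = -48/11.

t = -48/11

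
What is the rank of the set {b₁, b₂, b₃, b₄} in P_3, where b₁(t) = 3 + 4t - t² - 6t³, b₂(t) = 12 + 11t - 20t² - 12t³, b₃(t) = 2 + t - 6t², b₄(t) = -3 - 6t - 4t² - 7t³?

Represent each element by its coordinate vector in ℝ⁴.
Row-reduce the 4×4 matrix with these as rows.
The echelon form has 3 nonzero rows, so the rank is 3.

rank 3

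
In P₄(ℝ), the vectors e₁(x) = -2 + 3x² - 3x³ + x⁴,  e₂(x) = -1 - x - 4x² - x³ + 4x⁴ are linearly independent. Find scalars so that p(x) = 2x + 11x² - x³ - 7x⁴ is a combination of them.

Identify each element with its coordinate vector in ℝ⁵ via {1, x, …, x⁴}.
Since e₁, e₂ are independent, the coefficients expressing p are uniquely determined by a linear system.
Row-reducing the augmented matrix gives the unique coefficients (c₁, c₂) = (1, -2).

p = e₁ - 2e₂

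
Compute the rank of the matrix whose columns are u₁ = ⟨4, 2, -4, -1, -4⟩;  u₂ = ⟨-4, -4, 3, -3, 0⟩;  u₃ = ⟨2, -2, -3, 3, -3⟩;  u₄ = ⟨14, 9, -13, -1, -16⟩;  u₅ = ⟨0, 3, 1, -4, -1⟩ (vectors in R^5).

4

Put the 5×5 matrix [u₁|u₂|u₃|u₄|u₅] into echelon form.
There are 4 pivot columns, so rank = 4.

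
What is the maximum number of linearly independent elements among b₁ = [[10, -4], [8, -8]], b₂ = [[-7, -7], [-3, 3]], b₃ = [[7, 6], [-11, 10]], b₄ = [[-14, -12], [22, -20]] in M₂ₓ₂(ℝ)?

Use coordinates relative to {E₁₁, E₁₂, E₂₁, E₂₂}.
Put the 4×4 matrix [b₁|b₂|b₃|b₄] into echelon form.
There are 3 pivot columns, so rank = 3.

3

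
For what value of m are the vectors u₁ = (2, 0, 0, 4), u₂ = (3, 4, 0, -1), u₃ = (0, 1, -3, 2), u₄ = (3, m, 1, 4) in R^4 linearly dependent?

m = 3/7

The set is linearly dependent precisely when det[u₁; u₂; u₃; u₄] = 0.
Expanding, det = 18 - 42*m.
Solving 18 - 42*m = 0 yields m = 3/7.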